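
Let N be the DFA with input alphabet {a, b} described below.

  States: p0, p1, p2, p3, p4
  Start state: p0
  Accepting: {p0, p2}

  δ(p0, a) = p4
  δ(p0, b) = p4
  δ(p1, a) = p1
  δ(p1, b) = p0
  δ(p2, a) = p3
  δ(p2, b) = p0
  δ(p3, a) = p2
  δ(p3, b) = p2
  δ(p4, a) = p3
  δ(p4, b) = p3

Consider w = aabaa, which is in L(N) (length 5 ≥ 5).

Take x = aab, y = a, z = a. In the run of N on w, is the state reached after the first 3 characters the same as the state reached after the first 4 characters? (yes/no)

no

State sequence: p0 -a-> p4 -a-> p3 -b-> p2 -a-> p3

After x (step 3): p2. After xy (step 4): p3.
They differ (p2 ≠ p3), so y is not a cycle from the state after x; this split is not the one the pumping-lemma construction produces, and pumping y need not keep the string in L(N).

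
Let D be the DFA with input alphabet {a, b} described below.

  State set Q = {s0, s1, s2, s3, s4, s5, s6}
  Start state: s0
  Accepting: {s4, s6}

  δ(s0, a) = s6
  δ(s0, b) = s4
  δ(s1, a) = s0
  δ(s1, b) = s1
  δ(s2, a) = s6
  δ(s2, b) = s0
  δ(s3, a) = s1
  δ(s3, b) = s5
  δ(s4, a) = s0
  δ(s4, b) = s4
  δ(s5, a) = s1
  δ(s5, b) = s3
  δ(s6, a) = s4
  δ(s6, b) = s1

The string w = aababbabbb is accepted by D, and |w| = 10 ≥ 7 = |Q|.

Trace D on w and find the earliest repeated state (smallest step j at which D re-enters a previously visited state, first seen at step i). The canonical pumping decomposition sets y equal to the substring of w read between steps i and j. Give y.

b

Run of D on w = a a b a b b a b b b:
  step 0: s0  (start)
  step 1: s6  (read a: s0→s6)
  step 2: s4  (read a: s6→s4)
  step 3: s4  (read b: s4→s4)   ← first repeat (s4 seen earlier)
  step 4: s0  (read a: s4→s0)
  step 5: s4  (read b: s0→s4)
  step 6: s4  (read b: s4→s4)
  step 7: s0  (read a: s4→s0)
  step 8: s4  (read b: s0→s4)
  step 9: s4  (read b: s4→s4)
  step 10: s4  (read b: s4→s4)

So i = 2, j = 3, giving x = w[0:2] = aa, y = w[2:3] = b, z = w[3:10] = abbabbb.
Check: |xy| = 3 ≤ 7 and |y| = 1 ≥ 1. Reading y takes D from s4 back to s4, so every xyⁱz is accepted.
With |Q| = 7, pigeonhole forces a state repeat no later than step 7; the substring read between the first and second visits to that state can be pumped.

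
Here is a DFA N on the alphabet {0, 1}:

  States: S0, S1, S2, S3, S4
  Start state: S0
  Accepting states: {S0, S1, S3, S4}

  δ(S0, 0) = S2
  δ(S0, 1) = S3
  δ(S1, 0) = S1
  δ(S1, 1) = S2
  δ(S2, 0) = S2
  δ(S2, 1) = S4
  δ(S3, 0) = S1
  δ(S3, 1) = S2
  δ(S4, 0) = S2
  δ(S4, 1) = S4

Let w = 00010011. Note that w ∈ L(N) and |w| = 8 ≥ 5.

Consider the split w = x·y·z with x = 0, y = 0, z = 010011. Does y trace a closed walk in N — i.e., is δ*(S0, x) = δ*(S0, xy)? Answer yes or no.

State sequence: S0 -0-> S2 -0-> S2

After x (step 1): S2. After xy (step 2): S2.
They match, so y = 0 drives N around a cycle from S2 back to itself; pumping y any number of times keeps N in S2 before reading z, and xyⁱz ∈ L(N) for every i ≥ 0.

yes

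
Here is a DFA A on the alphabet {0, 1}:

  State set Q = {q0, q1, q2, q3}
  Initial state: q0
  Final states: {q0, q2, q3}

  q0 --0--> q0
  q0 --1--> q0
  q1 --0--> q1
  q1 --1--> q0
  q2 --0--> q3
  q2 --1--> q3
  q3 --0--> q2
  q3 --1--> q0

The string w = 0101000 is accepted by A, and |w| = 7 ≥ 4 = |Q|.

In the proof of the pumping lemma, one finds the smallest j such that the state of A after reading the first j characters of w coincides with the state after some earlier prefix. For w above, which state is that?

q0

State sequence: q0 -0-> q0 -1-> q0 -0-> q0 -1-> q0 -0-> q0 -0-> q0 -0-> q0
First repeat at step 1: q0 was already visited.

The earliest repeat is at step j = 1: A is in q0, which it already visited at step i = 0.
Pumping length from the standard proof: p = 4 (the number of states). The repeated state found above gives |xy| = j ≤ 4 and |y| = j − i ≥ 1.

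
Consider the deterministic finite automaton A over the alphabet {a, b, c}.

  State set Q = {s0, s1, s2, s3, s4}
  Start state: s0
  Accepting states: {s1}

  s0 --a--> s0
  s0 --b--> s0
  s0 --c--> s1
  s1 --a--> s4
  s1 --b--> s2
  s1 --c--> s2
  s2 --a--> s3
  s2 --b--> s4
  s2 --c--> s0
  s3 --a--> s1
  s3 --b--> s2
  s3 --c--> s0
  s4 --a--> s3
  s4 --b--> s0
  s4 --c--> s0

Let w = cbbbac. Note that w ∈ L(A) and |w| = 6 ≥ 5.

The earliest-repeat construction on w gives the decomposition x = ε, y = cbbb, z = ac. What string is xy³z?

xy^3z = ε·cbbb·cbbb·cbbb·ac = cbbbcbbbcbbbac.
Reading y = cbbb takes A from s0 back to s0, so after x·y·y·y the machine is still in s0, and z then leads to the accepting state s1. Hence cbbbcbbbcbbbac ∈ L(A).

cbbbcbbbcbbbac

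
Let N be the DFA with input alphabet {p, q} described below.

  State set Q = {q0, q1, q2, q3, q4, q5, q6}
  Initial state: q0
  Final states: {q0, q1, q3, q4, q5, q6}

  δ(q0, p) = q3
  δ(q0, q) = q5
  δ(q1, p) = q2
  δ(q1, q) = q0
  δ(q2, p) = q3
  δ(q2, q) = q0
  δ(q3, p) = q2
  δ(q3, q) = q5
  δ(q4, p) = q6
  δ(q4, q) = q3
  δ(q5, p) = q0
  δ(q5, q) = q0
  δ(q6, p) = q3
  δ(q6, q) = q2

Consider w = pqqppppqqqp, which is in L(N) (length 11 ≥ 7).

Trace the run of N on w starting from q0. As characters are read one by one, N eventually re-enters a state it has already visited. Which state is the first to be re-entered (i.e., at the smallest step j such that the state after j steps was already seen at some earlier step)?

q0

State sequence: q0 -p-> q3 -q-> q5 -q-> q0 -p-> q3 -p-> q2 -p-> q3 -p-> q2 -q-> q0 -q-> q5 -q-> q0 -p-> q3
First repeat at step 3: q0 was already visited.

The earliest repeat is at step j = 3: N is in q0, which it already visited at step i = 0.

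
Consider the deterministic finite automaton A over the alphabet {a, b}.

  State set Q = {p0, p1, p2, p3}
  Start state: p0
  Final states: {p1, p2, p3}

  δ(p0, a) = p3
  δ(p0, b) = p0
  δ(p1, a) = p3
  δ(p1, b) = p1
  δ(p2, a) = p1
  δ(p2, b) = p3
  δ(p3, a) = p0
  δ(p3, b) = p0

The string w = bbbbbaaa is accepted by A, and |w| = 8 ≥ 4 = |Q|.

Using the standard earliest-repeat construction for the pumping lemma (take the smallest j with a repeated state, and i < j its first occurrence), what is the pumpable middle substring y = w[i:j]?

b

Run of A on w = b b b b b a a a:
  step 0: p0  (start)
  step 1: p0  (read b: p0→p0)   ← first repeat (p0 seen earlier)
  step 2: p0  (read b: p0→p0)
  step 3: p0  (read b: p0→p0)
  step 4: p0  (read b: p0→p0)
  step 5: p0  (read b: p0→p0)
  step 6: p3  (read a: p0→p3)
  step 7: p0  (read a: p3→p0)
  step 8: p3  (read a: p0→p3)

So i = 0, j = 1, giving x = w[0:0] = ε, y = w[0:1] = b, z = w[1:8] = bbbbaaa.
Check: |xy| = 1 ≤ 4 and |y| = 1 ≥ 1. Reading y takes A from p0 back to p0, so every xyⁱz is accepted.
With |Q| = 4, pigeonhole forces a state repeat no later than step 4; the substring read between the first and second visits to that state can be pumped.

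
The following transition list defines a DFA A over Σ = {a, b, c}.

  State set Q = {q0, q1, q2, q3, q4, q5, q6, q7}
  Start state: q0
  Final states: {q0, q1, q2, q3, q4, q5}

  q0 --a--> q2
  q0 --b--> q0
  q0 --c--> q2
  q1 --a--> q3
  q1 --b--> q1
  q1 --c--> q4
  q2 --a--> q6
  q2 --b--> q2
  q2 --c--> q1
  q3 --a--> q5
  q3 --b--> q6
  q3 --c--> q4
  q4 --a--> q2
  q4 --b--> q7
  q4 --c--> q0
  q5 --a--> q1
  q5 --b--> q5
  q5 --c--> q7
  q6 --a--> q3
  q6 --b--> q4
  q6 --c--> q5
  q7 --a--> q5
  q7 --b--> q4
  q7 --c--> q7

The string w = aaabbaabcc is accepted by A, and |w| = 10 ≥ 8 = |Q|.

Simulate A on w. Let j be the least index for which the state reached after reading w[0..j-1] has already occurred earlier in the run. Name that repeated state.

q6

Run of A on w = a a a b b a a b c c:
  step 0: q0  (start)
  step 1: q2  (read a: q0→q2)
  step 2: q6  (read a: q2→q6)
  step 3: q3  (read a: q6→q3)
  step 4: q6  (read b: q3→q6)   ← first repeat (q6 seen earlier)
  step 5: q4  (read b: q6→q4)
  step 6: q2  (read a: q4→q2)
  step 7: q6  (read a: q2→q6)
  step 8: q4  (read b: q6→q4)
  step 9: q0  (read c: q4→q0)
  step 10: q2  (read c: q0→q2)

The earliest repeat is at step j = 4: A is in q6, which it already visited at step i = 2.
The DFA has 8 states, so the proof of the pumping lemma guarantees a repeated state among the first 8+1 visited; the segment between the two visits is the pumpable y.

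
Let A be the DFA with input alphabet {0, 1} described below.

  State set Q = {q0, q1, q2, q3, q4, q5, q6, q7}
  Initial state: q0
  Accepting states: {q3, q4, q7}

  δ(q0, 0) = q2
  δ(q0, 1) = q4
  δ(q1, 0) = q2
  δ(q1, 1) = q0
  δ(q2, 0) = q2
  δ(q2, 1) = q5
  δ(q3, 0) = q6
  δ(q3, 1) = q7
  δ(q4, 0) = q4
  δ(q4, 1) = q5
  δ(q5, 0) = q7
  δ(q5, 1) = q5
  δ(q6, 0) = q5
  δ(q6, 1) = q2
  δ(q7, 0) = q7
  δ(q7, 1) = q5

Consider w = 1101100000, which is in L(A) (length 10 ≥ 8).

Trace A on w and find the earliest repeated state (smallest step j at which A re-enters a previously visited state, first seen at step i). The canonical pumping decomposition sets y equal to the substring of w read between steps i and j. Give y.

Run of A on w = 1 1 0 1 1 0 0 0 0 0:
  step 0: q0  (start)
  step 1: q4  (read 1: q0→q4)
  step 2: q5  (read 1: q4→q5)
  step 3: q7  (read 0: q5→q7)
  step 4: q5  (read 1: q7→q5)   ← first repeat (q5 seen earlier)
  step 5: q5  (read 1: q5→q5)
  step 6: q7  (read 0: q5→q7)
  step 7: q7  (read 0: q7→q7)
  step 8: q7  (read 0: q7→q7)
  step 9: q7  (read 0: q7→q7)
  step 10: q7  (read 0: q7→q7)

So i = 2, j = 4, giving x = w[0:2] = 11, y = w[2:4] = 01, z = w[4:10] = 100000.
Check: |xy| = 4 ≤ 8 and |y| = 2 ≥ 1. Reading y takes A from q5 back to q5, so every xyⁱz is accepted.

01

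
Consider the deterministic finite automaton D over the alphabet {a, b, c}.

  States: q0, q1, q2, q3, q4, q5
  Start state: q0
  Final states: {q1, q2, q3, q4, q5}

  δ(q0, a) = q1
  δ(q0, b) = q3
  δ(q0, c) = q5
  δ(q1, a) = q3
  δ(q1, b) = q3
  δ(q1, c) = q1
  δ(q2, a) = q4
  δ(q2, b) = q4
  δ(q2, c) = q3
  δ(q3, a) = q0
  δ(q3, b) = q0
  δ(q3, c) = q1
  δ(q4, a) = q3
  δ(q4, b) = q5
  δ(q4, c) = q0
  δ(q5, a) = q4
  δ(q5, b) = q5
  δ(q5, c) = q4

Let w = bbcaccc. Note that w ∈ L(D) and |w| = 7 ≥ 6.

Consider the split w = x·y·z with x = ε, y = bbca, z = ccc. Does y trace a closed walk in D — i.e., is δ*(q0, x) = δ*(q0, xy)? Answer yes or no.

State sequence: q0 -b-> q3 -b-> q0 -c-> q5 -a-> q4

After x (step 0): q0. After xy (step 4): q4.
They differ (q0 ≠ q4), so y is not a cycle from the state after x; this split is not the one the pumping-lemma construction produces, and pumping y need not keep the string in L(D).

no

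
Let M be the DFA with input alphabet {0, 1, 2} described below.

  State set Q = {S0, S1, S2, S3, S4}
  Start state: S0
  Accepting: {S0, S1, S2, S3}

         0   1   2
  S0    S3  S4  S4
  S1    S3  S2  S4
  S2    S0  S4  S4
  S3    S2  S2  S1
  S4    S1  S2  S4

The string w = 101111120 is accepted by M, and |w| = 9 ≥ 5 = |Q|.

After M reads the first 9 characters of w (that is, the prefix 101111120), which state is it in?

State sequence: S0 -1-> S4 -0-> S1 -1-> S2 -1-> S4 -1-> S2 -1-> S4 -1-> S2 -2-> S4 -0-> S1

After reading 9 characters, M is in state S1.

S1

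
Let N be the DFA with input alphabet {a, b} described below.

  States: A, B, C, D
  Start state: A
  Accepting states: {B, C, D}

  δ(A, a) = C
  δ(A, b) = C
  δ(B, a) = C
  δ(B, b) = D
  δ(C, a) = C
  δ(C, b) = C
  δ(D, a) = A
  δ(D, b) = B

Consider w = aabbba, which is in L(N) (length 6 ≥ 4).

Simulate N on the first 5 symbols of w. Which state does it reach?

State sequence: A -a-> C -a-> C -b-> C -b-> C -b-> C

After reading 5 characters, N is in state C.

C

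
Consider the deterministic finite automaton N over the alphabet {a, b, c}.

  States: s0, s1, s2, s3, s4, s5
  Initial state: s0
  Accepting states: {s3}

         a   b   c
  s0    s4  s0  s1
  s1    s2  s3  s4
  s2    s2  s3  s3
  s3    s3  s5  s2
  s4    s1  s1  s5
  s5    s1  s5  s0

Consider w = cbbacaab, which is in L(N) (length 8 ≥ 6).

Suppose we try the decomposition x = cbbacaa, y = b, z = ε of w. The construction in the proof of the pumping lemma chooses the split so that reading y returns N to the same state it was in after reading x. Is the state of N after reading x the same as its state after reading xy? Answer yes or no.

State sequence: s0 -c-> s1 -b-> s3 -b-> s5 -a-> s1 -c-> s4 -a-> s1 -a-> s2 -b-> s3

After x (step 7): s2. After xy (step 8): s3.
They differ (s2 ≠ s3), so y is not a cycle from the state after x; this split is not the one the pumping-lemma construction produces, and pumping y need not keep the string in L(N).

no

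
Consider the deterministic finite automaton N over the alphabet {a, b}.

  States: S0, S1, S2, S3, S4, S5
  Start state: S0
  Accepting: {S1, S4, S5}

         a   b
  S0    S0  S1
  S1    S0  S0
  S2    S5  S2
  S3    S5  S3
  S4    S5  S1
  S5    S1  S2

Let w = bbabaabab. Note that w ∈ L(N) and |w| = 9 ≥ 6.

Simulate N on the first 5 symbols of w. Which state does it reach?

S0

State sequence: S0 -b-> S1 -b-> S0 -a-> S0 -b-> S1 -a-> S0

After reading 5 characters, N is in state S0.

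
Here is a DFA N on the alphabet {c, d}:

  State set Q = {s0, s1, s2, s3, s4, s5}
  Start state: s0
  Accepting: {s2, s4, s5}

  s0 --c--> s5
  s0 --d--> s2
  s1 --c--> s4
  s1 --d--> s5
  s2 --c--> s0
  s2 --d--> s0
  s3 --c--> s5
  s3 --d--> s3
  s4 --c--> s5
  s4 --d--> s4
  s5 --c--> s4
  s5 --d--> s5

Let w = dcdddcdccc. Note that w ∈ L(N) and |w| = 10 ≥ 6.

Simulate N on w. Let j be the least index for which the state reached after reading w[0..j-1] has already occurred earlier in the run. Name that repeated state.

Run of N on w = d c d d d c d c c c:
  step 0: s0  (start)
  step 1: s2  (read d: s0→s2)
  step 2: s0  (read c: s2→s0)   ← first repeat (s0 seen earlier)
  step 3: s2  (read d: s0→s2)
  step 4: s0  (read d: s2→s0)
  step 5: s2  (read d: s0→s2)
  step 6: s0  (read c: s2→s0)
  step 7: s2  (read d: s0→s2)
  step 8: s0  (read c: s2→s0)
  step 9: s5  (read c: s0→s5)
  step 10: s4  (read c: s5→s4)

The earliest repeat is at step j = 2: N is in s0, which it already visited at step i = 0.
The DFA has 6 states, so the proof of the pumping lemma guarantees a repeated state among the first 6+1 visited; the segment between the two visits is the pumpable y.

s0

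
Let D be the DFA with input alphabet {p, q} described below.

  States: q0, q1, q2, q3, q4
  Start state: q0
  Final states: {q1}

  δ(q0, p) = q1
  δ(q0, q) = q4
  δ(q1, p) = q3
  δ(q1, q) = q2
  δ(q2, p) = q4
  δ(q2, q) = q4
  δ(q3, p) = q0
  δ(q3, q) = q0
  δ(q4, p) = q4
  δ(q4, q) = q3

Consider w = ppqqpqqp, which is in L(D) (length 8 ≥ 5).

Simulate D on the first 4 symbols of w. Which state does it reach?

Run of D on the first 4 characters of w = p p q q:
  step 0: q0  (start)
  step 1: q1  (read p: q0→q1)
  step 2: q3  (read p: q1→q3)
  step 3: q0  (read q: q3→q0)
  step 4: q4  (read q: q0→q4)

After reading 4 characters, D is in state q4.

q4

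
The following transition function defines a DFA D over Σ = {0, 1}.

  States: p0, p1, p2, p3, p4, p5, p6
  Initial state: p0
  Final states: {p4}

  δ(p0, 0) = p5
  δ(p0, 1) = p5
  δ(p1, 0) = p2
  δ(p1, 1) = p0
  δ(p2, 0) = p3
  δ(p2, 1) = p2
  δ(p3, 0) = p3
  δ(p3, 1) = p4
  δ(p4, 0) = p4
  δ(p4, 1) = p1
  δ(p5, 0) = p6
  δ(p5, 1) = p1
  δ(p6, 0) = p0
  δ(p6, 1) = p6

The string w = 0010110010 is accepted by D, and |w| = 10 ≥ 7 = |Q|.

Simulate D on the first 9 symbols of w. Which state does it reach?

State sequence: p0 -0-> p5 -0-> p6 -1-> p6 -0-> p0 -1-> p5 -1-> p1 -0-> p2 -0-> p3 -1-> p4

After reading 9 characters, D is in state p4.

p4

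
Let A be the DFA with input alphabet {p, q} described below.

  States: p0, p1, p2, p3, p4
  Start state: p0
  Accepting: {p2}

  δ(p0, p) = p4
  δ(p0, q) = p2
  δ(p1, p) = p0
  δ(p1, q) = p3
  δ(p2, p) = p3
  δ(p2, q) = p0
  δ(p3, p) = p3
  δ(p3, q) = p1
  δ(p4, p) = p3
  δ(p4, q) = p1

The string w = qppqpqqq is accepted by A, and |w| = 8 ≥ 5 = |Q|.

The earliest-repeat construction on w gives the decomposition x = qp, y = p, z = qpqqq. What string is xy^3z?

xy^3z = qp·p·p·p·qpqqq = qppppqpqqq.
Reading y = p takes A from p3 back to p3, so after x·y·y·y the machine is still in p3, and z then leads to the accepting state p2. Hence qppppqpqqq ∈ L(A).

qppppqpqqq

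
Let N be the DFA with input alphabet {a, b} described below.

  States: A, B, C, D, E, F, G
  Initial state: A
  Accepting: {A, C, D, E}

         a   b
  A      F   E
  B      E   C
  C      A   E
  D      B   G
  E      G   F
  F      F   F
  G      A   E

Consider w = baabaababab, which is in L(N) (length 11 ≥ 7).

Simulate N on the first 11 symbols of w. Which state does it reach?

E

State sequence: A -b-> E -a-> G -a-> A -b-> E -a-> G -a-> A -b-> E -a-> G -b-> E -a-> G -b-> E

After reading 11 characters, N is in state E.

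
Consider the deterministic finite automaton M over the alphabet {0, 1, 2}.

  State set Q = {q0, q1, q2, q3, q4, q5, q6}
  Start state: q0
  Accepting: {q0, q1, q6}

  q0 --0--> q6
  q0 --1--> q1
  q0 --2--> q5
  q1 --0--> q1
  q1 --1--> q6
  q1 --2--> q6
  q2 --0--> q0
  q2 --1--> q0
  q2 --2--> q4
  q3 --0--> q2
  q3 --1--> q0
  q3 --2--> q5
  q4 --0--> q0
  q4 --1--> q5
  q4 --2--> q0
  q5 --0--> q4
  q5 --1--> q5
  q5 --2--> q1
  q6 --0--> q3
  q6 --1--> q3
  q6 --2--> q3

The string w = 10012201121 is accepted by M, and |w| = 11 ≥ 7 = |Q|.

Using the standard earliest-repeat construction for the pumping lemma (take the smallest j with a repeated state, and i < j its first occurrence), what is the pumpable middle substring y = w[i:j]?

0

Run of M on w = 1 0 0 1 2 2 0 1 1 2 1:
  step 0: q0  (start)
  step 1: q1  (read 1: q0→q1)
  step 2: q1  (read 0: q1→q1)   ← first repeat (q1 seen earlier)
  step 3: q1  (read 0: q1→q1)
  step 4: q6  (read 1: q1→q6)
  step 5: q3  (read 2: q6→q3)
  step 6: q5  (read 2: q3→q5)
  step 7: q4  (read 0: q5→q4)
  step 8: q5  (read 1: q4→q5)
  step 9: q5  (read 1: q5→q5)
  step 10: q1  (read 2: q5→q1)
  step 11: q6  (read 1: q1→q6)

So i = 1, j = 2, giving x = w[0:1] = 1, y = w[1:2] = 0, z = w[2:11] = 012201121.
Check: |xy| = 2 ≤ 7 and |y| = 1 ≥ 1. Reading y takes M from q1 back to q1, so every xyⁱz is accepted.
Since M has 7 states, any run of length ≥ 7 visits 7+1 states, so by pigeonhole some state repeats within the first 7 steps — that repeat gives the pumpable loop.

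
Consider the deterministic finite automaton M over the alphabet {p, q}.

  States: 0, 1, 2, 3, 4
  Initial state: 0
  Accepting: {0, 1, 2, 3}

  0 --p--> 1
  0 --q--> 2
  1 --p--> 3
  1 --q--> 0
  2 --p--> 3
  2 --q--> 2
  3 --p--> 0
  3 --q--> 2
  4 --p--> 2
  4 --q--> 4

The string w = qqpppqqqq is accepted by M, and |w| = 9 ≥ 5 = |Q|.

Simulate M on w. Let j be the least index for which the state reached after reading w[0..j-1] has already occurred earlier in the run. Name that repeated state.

2

Run of M on w = q q p p p q q q q:
  step 0: 0  (start)
  step 1: 2  (read q: 0→2)
  step 2: 2  (read q: 2→2)   ← first repeat (2 seen earlier)
  step 3: 3  (read p: 2→3)
  step 4: 0  (read p: 3→0)
  step 5: 1  (read p: 0→1)
  step 6: 0  (read q: 1→0)
  step 7: 2  (read q: 0→2)
  step 8: 2  (read q: 2→2)
  step 9: 2  (read q: 2→2)

The earliest repeat is at step j = 2: M is in 2, which it already visited at step i = 1.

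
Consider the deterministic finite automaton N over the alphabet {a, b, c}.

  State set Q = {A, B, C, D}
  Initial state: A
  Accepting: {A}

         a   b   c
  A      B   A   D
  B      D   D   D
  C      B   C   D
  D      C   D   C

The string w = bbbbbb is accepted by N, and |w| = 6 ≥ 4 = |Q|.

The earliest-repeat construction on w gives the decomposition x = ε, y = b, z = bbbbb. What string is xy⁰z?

xy⁰z = xz = ε·bbbbb = bbbbb.
Reading y = b takes N from A back to A, so after x the machine is still in A, and z then leads to the accepting state A. Hence bbbbb ∈ L(N).

bbbbb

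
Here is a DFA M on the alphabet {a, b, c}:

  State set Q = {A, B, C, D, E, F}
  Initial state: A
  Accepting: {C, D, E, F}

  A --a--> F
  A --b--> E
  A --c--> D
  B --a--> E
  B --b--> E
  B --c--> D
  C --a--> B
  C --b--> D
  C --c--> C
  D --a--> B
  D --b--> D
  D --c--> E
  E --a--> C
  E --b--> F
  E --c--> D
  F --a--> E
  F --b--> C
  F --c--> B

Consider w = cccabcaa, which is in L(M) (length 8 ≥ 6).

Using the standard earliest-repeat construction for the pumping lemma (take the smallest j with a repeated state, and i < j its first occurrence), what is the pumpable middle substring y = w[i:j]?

cc

State sequence: A -c-> D -c-> E -c-> D -a-> B -b-> E -c-> D -a-> B -a-> E
First repeat at step 3: D was already visited.

So i = 1, j = 3, giving x = w[0:1] = c, y = w[1:3] = cc, z = w[3:8] = abcaa.
Check: |xy| = 3 ≤ 6 and |y| = 2 ≥ 1. Reading y takes M from D back to D, so every xyⁱz is accepted.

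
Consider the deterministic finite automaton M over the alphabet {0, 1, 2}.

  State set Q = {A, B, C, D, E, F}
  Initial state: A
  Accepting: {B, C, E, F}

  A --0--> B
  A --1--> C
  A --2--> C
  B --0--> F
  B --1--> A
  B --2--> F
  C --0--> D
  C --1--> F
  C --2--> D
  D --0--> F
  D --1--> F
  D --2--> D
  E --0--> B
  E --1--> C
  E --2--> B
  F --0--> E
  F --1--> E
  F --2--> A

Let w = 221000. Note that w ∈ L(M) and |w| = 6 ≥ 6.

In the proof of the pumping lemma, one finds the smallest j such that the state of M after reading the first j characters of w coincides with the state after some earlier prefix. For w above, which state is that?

F

State sequence: A -2-> C -2-> D -1-> F -0-> E -0-> B -0-> F
First repeat at step 6: F was already visited.

The earliest repeat is at step j = 6: M is in F, which it already visited at step i = 3.
With |Q| = 6, pigeonhole forces a state repeat no later than step 6; the substring read between the first and second visits to that state can be pumped.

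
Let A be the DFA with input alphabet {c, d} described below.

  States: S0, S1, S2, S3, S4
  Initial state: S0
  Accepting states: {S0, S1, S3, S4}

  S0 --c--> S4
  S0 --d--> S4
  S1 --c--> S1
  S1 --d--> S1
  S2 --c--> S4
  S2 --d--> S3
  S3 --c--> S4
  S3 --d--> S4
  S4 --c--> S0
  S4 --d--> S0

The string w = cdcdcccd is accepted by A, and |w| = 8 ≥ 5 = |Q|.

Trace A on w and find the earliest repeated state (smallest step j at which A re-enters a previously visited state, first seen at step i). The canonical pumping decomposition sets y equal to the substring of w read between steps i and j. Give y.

State sequence: S0 -c-> S4 -d-> S0 -c-> S4 -d-> S0 -c-> S4 -c-> S0 -c-> S4 -d-> S0
First repeat at step 2: S0 was already visited.

So i = 0, j = 2, giving x = w[0:0] = ε, y = w[0:2] = cd, z = w[2:8] = cdcccd.
Check: |xy| = 2 ≤ 5 and |y| = 2 ≥ 1. Reading y takes A from S0 back to S0, so every xyⁱz is accepted.
Since A has 5 states, any run of length ≥ 5 visits 5+1 states, so by pigeonhole some state repeats within the first 5 steps — that repeat gives the pumpable loop.

cd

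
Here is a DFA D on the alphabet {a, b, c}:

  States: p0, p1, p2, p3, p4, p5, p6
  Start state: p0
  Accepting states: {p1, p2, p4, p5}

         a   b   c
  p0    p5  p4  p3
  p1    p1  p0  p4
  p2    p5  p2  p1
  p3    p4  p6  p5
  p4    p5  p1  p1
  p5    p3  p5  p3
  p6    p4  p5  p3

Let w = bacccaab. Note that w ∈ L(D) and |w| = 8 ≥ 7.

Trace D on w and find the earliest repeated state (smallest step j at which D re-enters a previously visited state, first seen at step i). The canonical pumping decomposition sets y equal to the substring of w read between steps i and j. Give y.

cc

State sequence: p0 -b-> p4 -a-> p5 -c-> p3 -c-> p5 -c-> p3 -a-> p4 -a-> p5 -b-> p5
First repeat at step 4: p5 was already visited.

So i = 2, j = 4, giving x = w[0:2] = ba, y = w[2:4] = cc, z = w[4:8] = caab.
Check: |xy| = 4 ≤ 7 and |y| = 2 ≥ 1. Reading y takes D from p5 back to p5, so every xyⁱz is accepted.
Pumping length from the standard proof: p = 7 (the number of states). The repeated state found above gives |xy| = j ≤ 7 and |y| = j − i ≥ 1.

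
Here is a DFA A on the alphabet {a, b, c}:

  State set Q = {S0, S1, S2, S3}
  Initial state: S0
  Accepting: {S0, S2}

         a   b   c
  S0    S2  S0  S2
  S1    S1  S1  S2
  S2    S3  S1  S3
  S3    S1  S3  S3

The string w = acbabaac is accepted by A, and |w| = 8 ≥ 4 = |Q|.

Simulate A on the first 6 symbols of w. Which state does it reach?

S1

Run of A on the first 6 characters of w = a c b a b a:
  step 0: S0  (start)
  step 1: S2  (read a: S0→S2)
  step 2: S3  (read c: S2→S3)
  step 3: S3  (read b: S3→S3)
  step 4: S1  (read a: S3→S1)
  step 5: S1  (read b: S1→S1)
  step 6: S1  (read a: S1→S1)

After reading 6 characters, A is in state S1.
(This kind of state-tracing is the core of the pumping-lemma construction: with 4 states, pigeonhole forces a repeat within the first 4 steps.)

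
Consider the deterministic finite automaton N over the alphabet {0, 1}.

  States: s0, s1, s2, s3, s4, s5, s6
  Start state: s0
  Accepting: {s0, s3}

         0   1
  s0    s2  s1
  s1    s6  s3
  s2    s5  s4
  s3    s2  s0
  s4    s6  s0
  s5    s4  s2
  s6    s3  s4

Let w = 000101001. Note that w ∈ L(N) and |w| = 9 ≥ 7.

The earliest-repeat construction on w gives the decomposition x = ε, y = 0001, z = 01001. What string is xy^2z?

xy^2z = ε·0001·0001·01001 = 0001000101001.
Reading y = 0001 takes N from s0 back to s0, so after x·y·y the machine is still in s0, and z then leads to the accepting state s0. Hence 0001000101001 ∈ L(N).

0001000101001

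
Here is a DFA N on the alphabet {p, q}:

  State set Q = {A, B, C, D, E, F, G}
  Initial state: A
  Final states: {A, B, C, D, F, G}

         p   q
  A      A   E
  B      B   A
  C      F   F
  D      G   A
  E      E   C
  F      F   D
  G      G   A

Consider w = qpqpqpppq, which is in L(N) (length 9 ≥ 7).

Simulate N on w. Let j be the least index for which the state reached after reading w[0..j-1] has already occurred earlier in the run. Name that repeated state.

E

Run of N on w = q p q p q p p p q:
  step 0: A  (start)
  step 1: E  (read q: A→E)
  step 2: E  (read p: E→E)   ← first repeat (E seen earlier)
  step 3: C  (read q: E→C)
  step 4: F  (read p: C→F)
  step 5: D  (read q: F→D)
  step 6: G  (read p: D→G)
  step 7: G  (read p: G→G)
  step 8: G  (read p: G→G)
  step 9: A  (read q: G→A)

The earliest repeat is at step j = 2: N is in E, which it already visited at step i = 1.
Since N has 7 states, any run of length ≥ 7 visits 7+1 states, so by pigeonhole some state repeats within the first 7 steps — that repeat gives the pumpable loop.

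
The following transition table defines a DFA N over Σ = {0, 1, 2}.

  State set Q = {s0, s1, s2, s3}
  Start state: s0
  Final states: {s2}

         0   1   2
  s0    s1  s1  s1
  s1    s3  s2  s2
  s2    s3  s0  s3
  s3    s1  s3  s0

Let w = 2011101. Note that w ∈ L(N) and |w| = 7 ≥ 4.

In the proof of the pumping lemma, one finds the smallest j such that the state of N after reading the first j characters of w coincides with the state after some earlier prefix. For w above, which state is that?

s3

State sequence: s0 -2-> s1 -0-> s3 -1-> s3 -1-> s3 -1-> s3 -0-> s1 -1-> s2
First repeat at step 3: s3 was already visited.

The earliest repeat is at step j = 3: N is in s3, which it already visited at step i = 2.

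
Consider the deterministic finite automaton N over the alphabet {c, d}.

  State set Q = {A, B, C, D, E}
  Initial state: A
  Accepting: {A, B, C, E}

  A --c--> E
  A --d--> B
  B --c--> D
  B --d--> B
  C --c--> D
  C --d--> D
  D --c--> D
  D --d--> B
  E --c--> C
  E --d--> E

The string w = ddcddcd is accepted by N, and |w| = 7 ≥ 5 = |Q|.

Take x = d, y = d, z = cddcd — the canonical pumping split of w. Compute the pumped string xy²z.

dddcddcd

xy^2z = d·d·d·cddcd = dddcddcd.
Reading y = d takes N from B back to B, so after x·y·y the machine is still in B, and z then leads to the accepting state B. Hence dddcddcd ∈ L(N).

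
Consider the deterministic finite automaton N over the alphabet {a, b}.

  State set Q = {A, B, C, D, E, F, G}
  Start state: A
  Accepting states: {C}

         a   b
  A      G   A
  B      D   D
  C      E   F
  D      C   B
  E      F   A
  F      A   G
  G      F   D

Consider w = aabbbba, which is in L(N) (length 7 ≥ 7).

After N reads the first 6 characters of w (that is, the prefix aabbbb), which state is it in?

Run of N on the first 6 characters of w = a a b b b b:
  step 0: A  (start)
  step 1: G  (read a: A→G)
  step 2: F  (read a: G→F)
  step 3: G  (read b: F→G)
  step 4: D  (read b: G→D)
  step 5: B  (read b: D→B)
  step 6: D  (read b: B→D)

After reading 6 characters, N is in state D.
(This kind of state-tracing is the core of the pumping-lemma construction: with 7 states, pigeonhole forces a repeat within the first 7 steps.)

D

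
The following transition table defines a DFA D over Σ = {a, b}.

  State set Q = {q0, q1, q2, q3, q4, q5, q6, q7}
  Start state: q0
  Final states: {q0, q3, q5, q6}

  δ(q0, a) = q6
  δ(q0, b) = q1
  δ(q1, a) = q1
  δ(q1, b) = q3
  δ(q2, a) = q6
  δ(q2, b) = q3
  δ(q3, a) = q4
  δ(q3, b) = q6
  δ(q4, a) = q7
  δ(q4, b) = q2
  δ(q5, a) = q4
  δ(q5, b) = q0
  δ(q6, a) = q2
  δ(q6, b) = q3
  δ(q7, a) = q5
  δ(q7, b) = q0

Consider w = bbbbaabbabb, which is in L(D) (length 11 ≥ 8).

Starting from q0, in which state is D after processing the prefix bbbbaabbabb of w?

State sequence: q0 -b-> q1 -b-> q3 -b-> q6 -b-> q3 -a-> q4 -a-> q7 -b-> q0 -b-> q1 -a-> q1 -b-> q3 -b-> q6

After reading 11 characters, D is in state q6.
(This kind of state-tracing is the core of the pumping-lemma construction: with 8 states, pigeonhole forces a repeat within the first 8 steps.)

q6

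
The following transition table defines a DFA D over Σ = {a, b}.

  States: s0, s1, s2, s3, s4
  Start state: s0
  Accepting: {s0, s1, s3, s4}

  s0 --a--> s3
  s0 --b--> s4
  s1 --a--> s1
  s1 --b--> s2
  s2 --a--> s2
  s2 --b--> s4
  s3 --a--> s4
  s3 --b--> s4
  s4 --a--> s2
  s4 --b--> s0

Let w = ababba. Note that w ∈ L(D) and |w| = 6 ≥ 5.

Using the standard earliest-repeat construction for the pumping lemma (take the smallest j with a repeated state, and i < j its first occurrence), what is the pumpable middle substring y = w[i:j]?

Run of D on w = a b a b b a:
  step 0: s0  (start)
  step 1: s3  (read a: s0→s3)
  step 2: s4  (read b: s3→s4)
  step 3: s2  (read a: s4→s2)
  step 4: s4  (read b: s2→s4)   ← first repeat (s4 seen earlier)
  step 5: s0  (read b: s4→s0)
  step 6: s3  (read a: s0→s3)

So i = 2, j = 4, giving x = w[0:2] = ab, y = w[2:4] = ab, z = w[4:6] = ba.
Check: |xy| = 4 ≤ 5 and |y| = 2 ≥ 1. Reading y takes D from s4 back to s4, so every xyⁱz is accepted.

ab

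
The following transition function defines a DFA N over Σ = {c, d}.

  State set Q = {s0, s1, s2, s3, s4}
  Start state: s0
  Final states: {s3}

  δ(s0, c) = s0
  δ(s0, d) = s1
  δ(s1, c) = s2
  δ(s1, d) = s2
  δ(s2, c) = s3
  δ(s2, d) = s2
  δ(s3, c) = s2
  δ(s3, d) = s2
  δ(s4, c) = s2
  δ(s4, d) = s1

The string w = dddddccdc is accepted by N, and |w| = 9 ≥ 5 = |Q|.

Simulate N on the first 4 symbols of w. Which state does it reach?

Run of N on the first 4 characters of w = d d d d:
  step 0: s0  (start)
  step 1: s1  (read d: s0→s1)
  step 2: s2  (read d: s1→s2)
  step 3: s2  (read d: s2→s2)
  step 4: s2  (read d: s2→s2)

After reading 4 characters, N is in state s2.
(This kind of state-tracing is the core of the pumping-lemma construction: with 5 states, pigeonhole forces a repeat within the first 5 steps.)

s2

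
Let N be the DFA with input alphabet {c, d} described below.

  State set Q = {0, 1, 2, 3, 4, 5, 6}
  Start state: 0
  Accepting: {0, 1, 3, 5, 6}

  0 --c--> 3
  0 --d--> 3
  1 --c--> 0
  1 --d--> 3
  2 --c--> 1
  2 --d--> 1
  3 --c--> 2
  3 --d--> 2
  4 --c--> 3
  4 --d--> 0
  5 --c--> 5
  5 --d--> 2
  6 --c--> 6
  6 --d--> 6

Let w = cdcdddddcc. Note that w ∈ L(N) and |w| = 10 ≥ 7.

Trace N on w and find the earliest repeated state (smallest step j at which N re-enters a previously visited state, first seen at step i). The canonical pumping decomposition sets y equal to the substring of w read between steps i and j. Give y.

dcd

Run of N on w = c d c d d d d d c c:
  step 0: 0  (start)
  step 1: 3  (read c: 0→3)
  step 2: 2  (read d: 3→2)
  step 3: 1  (read c: 2→1)
  step 4: 3  (read d: 1→3)   ← first repeat (3 seen earlier)
  step 5: 2  (read d: 3→2)
  step 6: 1  (read d: 2→1)
  step 7: 3  (read d: 1→3)
  step 8: 2  (read d: 3→2)
  step 9: 1  (read c: 2→1)
  step 10: 0  (read c: 1→0)

So i = 1, j = 4, giving x = w[0:1] = c, y = w[1:4] = dcd, z = w[4:10] = ddddcc.
Check: |xy| = 4 ≤ 7 and |y| = 3 ≥ 1. Reading y takes N from 3 back to 3, so every xyⁱz is accepted.
Pumping length from the standard proof: p = 7 (the number of states). The repeated state found above gives |xy| = j ≤ 7 and |y| = j − i ≥ 1.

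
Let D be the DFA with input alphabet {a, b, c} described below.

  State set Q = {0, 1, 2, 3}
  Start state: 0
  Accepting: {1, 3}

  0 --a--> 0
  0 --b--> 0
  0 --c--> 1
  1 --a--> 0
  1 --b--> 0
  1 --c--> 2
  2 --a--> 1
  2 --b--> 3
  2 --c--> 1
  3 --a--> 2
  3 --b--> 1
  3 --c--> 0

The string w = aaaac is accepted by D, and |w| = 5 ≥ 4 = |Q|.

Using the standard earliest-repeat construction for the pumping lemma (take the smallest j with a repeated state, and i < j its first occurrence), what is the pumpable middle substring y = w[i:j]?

State sequence: 0 -a-> 0 -a-> 0 -a-> 0 -a-> 0 -c-> 1
First repeat at step 1: 0 was already visited.

So i = 0, j = 1, giving x = w[0:0] = ε, y = w[0:1] = a, z = w[1:5] = aaac.
Check: |xy| = 1 ≤ 4 and |y| = 1 ≥ 1. Reading y takes D from 0 back to 0, so every xyⁱz is accepted.

a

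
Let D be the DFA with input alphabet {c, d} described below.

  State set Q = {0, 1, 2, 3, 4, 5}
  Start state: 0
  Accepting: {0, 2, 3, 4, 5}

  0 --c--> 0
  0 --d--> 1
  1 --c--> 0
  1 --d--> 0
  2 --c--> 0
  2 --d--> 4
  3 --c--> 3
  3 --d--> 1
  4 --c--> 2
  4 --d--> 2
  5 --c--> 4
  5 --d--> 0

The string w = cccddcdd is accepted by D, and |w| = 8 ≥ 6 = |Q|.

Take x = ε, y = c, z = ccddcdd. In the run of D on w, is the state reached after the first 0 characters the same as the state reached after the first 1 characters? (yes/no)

Run of D on the first 1 characters of w = c:
  step 0: 0  (start)
  step 1: 0  (read c: 0→0)

After x (step 0): 0. After xy (step 1): 0.
They match, so y = c drives D around a cycle from 0 back to itself; pumping y any number of times keeps D in 0 before reading z, and xyⁱz ∈ L(D) for every i ≥ 0.

yes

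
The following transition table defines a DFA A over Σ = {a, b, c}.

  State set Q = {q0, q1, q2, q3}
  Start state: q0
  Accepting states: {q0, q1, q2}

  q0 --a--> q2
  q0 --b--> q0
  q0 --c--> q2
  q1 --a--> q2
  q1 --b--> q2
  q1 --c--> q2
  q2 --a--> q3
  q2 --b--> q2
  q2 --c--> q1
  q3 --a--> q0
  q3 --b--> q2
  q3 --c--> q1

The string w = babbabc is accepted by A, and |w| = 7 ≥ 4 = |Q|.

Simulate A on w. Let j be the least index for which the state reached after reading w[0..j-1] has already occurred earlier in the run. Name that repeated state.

Run of A on w = b a b b a b c:
  step 0: q0  (start)
  step 1: q0  (read b: q0→q0)   ← first repeat (q0 seen earlier)
  step 2: q2  (read a: q0→q2)
  step 3: q2  (read b: q2→q2)
  step 4: q2  (read b: q2→q2)
  step 5: q3  (read a: q2→q3)
  step 6: q2  (read b: q3→q2)
  step 7: q1  (read c: q2→q1)

The earliest repeat is at step j = 1: A is in q0, which it already visited at step i = 0.
Since A has 4 states, any run of length ≥ 4 visits 4+1 states, so by pigeonhole some state repeats within the first 4 steps — that repeat gives the pumpable loop.

q0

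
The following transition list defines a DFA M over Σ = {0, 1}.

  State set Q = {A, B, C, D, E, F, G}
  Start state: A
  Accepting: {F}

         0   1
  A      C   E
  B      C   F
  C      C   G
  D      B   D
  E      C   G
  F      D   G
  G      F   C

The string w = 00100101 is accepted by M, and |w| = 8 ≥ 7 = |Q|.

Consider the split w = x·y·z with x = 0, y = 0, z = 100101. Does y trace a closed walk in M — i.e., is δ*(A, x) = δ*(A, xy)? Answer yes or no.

yes

Run of M on the first 2 characters of w = 0 0:
  step 0: A  (start)
  step 1: C  (read 0: A→C)
  step 2: C  (read 0: C→C)

After x (step 1): C. After xy (step 2): C.
They match, so y = 0 drives M around a cycle from C back to itself; pumping y any number of times keeps M in C before reading z, and xyⁱz ∈ L(M) for every i ≥ 0.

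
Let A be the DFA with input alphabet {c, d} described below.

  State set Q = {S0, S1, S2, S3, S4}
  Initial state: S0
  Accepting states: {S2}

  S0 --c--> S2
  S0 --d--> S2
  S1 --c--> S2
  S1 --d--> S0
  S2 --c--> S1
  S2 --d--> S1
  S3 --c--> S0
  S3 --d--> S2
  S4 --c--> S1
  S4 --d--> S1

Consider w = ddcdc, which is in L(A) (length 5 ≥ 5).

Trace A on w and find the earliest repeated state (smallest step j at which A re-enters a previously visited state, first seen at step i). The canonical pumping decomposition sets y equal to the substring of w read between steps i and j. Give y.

State sequence: S0 -d-> S2 -d-> S1 -c-> S2 -d-> S1 -c-> S2
First repeat at step 3: S2 was already visited.

So i = 1, j = 3, giving x = w[0:1] = d, y = w[1:3] = dc, z = w[3:5] = dc.
Check: |xy| = 3 ≤ 5 and |y| = 2 ≥ 1. Reading y takes A from S2 back to S2, so every xyⁱz is accepted.
Pumping length from the standard proof: p = 5 (the number of states). The repeated state found above gives |xy| = j ≤ 5 and |y| = j − i ≥ 1.

dc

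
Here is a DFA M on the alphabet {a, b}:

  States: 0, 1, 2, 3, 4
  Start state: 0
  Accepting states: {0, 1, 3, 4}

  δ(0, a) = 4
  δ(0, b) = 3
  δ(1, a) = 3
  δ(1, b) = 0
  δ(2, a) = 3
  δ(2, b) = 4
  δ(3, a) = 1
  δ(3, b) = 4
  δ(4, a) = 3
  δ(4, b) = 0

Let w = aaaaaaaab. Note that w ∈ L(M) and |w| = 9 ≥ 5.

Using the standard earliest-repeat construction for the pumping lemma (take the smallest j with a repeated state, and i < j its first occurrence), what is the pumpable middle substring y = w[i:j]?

aa

State sequence: 0 -a-> 4 -a-> 3 -a-> 1 -a-> 3 -a-> 1 -a-> 3 -a-> 1 -a-> 3 -b-> 4
First repeat at step 4: 3 was already visited.

So i = 2, j = 4, giving x = w[0:2] = aa, y = w[2:4] = aa, z = w[4:9] = aaaab.
Check: |xy| = 4 ≤ 5 and |y| = 2 ≥ 1. Reading y takes M from 3 back to 3, so every xyⁱz is accepted.
Since M has 5 states, any run of length ≥ 5 visits 5+1 states, so by pigeonhole some state repeats within the first 5 steps — that repeat gives the pumpable loop.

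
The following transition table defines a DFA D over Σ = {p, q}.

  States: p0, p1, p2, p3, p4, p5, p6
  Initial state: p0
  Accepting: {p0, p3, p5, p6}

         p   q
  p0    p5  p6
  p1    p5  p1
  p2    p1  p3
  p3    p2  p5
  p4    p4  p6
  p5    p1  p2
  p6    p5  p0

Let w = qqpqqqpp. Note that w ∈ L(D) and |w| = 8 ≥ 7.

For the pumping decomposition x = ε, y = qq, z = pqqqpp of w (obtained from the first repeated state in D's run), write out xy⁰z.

xy⁰z = xz = ε·pqqqpp = pqqqpp.
Reading y = qq takes D from p0 back to p0, so after x the machine is still in p0, and z then leads to the accepting state p5. Hence pqqqpp ∈ L(D).

pqqqpp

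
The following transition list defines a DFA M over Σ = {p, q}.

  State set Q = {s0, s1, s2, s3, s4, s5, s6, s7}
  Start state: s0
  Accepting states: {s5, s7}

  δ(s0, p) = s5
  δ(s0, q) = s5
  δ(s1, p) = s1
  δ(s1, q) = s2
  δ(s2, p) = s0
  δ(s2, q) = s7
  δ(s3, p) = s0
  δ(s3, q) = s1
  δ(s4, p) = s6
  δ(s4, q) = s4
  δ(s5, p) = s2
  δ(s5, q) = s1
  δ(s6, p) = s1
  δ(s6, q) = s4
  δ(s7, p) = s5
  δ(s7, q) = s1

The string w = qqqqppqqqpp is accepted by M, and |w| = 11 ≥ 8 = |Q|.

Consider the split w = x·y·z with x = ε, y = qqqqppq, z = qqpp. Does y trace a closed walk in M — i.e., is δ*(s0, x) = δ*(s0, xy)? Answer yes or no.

no

State sequence: s0 -q-> s5 -q-> s1 -q-> s2 -q-> s7 -p-> s5 -p-> s2 -q-> s7

After x (step 0): s0. After xy (step 7): s7.
They differ (s0 ≠ s7), so y is not a cycle from the state after x; this split is not the one the pumping-lemma construction produces, and pumping y need not keep the string in L(M).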